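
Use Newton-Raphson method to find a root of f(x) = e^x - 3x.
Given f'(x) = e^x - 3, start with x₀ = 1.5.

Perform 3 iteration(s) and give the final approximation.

f(x) = e^x - 3x
f'(x) = e^x - 3
x₀ = 1.5

Newton-Raphson formula: x_{n+1} = x_n - f(x_n)/f'(x_n)

Iteration 1:
  f(1.500000) = -0.018311
  f'(1.500000) = 1.481689
  x_1 = 1.500000 - (-0.018311)/1.481689 = 1.512358
Iteration 2:
  f(1.512358) = 0.000344
  f'(1.512358) = 1.537418
  x_2 = 1.512358 - 0.000344/1.537418 = 1.512135
Iteration 3:
  f(1.512135) = 0.000000
  f'(1.512135) = 1.536404
  x_3 = 1.512135 - 0.000000/1.536404 = 1.512135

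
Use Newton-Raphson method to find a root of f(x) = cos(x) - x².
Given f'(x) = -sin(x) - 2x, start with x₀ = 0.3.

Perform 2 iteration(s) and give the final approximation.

f(x) = cos(x) - x²
f'(x) = -sin(x) - 2x
x₀ = 0.3

Newton-Raphson formula: x_{n+1} = x_n - f(x_n)/f'(x_n)

Iteration 1:
  f(0.300000) = 0.865336
  f'(0.300000) = -0.895520
  x_1 = 0.300000 - 0.865336/(-0.895520) = 1.266295
Iteration 2:
  f(1.266295) = -1.303685
  f'(1.266295) = -3.486586
  x_2 = 1.266295 - (-1.303685)/(-3.486586) = 0.892380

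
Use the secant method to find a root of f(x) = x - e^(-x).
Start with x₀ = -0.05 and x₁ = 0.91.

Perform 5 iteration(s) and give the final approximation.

f(x) = x - e^(-x)
x₀ = -0.05, x₁ = 0.91

Secant formula: x_{n+1} = x_n - f(x_n)(x_n - x_{n-1})/(f(x_n) - f(x_{n-1}))

Iteration 1:
  f(-0.050000) = -1.101271
  f(0.910000) = 0.507476
  x_2 = 0.910000 - 0.507476×(0.910000 - (-0.050000))/(0.507476 - (-1.101271))
       = 0.607170
Iteration 2:
  f(0.910000) = 0.507476
  f(0.607170) = 0.062279
  x_3 = 0.607170 - 0.062279×(0.607170 - 0.910000)/(0.062279 - 0.507476)
       = 0.564807
Iteration 3:
  f(0.607170) = 0.062279
  f(0.564807) = -0.003663
  x_4 = 0.564807 - (-0.003663)×(0.564807 - 0.607170)/(-0.003663 - 0.062279)
       = 0.567160
Iteration 4:
  f(0.564807) = -0.003663
  f(0.567160) = 0.000026
  x_5 = 0.567160 - 0.000026×(0.567160 - 0.564807)/(0.000026 - (-0.003663))
       = 0.567143
Iteration 5:
  f(0.567160) = 0.000026
  f(0.567143) = 0.000000
  x_6 = 0.567143 - 0.000000×(0.567143 - 0.567160)/(0.000000 - 0.000026)
       = 0.567143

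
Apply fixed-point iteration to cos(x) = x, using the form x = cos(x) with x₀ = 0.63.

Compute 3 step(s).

Equation: cos(x) = x
Fixed-point form: x = cos(x)
x₀ = 0.63

x_1 = g(0.630000) = 0.808028
x_2 = g(0.808028) = 0.690926
x_3 = g(0.690926) = 0.770656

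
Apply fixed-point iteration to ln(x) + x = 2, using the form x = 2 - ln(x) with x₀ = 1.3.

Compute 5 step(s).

Equation: ln(x) + x = 2
Fixed-point form: x = 2 - ln(x)
x₀ = 1.3

x_1 = g(1.300000) = 1.737636
x_2 = g(1.737636) = 1.447475
x_3 = g(1.447475) = 1.630180
x_4 = g(1.630180) = 1.511310
x_5 = g(1.511310) = 1.587023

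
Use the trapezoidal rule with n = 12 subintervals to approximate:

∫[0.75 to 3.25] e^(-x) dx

f(x) = e^(-x)
a = 0.75, b = 3.25, n = 12
h = (b - a)/n = 0.208333

Trapezoidal rule: (h/2)[f(x₀) + 2f(x₁) + 2f(x₂) + ... + f(xₙ)]

x_0 = 0.7500, f(x_0) = 0.472367, coefficient = 1
x_1 = 0.9583, f(x_1) = 0.383532, coefficient = 2
x_2 = 1.1667, f(x_2) = 0.311403, coefficient = 2
x_3 = 1.3750, f(x_3) = 0.252840, coefficient = 2
x_4 = 1.5833, f(x_4) = 0.205290, coefficient = 2
x_5 = 1.7917, f(x_5) = 0.166682, coefficient = 2
x_6 = 2.0000, f(x_6) = 0.135335, coefficient = 2
x_7 = 2.2083, f(x_7) = 0.109884, coefficient = 2
x_8 = 2.4167, f(x_8) = 0.089219, coefficient = 2
x_9 = 2.6250, f(x_9) = 0.072440, coefficient = 2
x_10 = 2.8333, f(x_10) = 0.058816, coefficient = 2
x_11 = 3.0417, f(x_11) = 0.047755, coefficient = 2
x_12 = 3.2500, f(x_12) = 0.038774, coefficient = 1

I ≈ (0.208333/2) × 4.177531 = 0.435159
Exact value: 0.433592
Error: 0.001567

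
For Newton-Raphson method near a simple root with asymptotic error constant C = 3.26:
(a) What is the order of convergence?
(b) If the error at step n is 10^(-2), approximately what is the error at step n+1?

(a) Newton-Raphson has quadratic (order 2) convergence near simple roots.
    This means |e_{n+1}| ≈ C|e_n|².

(b) With |e_n| = 10^(-2) and C = 3.26:
    |e_{n+1}| ≈ 3.26 × (10^(-2))² = 3.26 × 10^(-4)

(a) 2 (quadratic); (b) |e_{n+1}| ≈ 3.260e-04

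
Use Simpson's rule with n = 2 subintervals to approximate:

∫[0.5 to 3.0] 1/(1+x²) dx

f(x) = 1/(1+x²)
a = 0.5, b = 3.0, n = 2
h = (b - a)/n = 1.250000

Simpson's rule: (h/3)[f(x₀) + 4f(x₁) + 2f(x₂) + ... + f(xₙ)]

x_0 = 0.5000, f(x_0) = 0.800000, coefficient = 1
x_1 = 1.7500, f(x_1) = 0.246154, coefficient = 4
x_2 = 3.0000, f(x_2) = 0.100000, coefficient = 1

I ≈ (1.250000/3) × 1.884615 = 0.785256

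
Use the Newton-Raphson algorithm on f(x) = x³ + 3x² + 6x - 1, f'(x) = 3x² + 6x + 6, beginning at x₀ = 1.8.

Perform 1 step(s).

f(x) = x³ + 3x² + 6x - 1
f'(x) = 3x² + 6x + 6
x₀ = 1.8

Newton-Raphson formula: x_{n+1} = x_n - f(x_n)/f'(x_n)

Iteration 1:
  f(1.800000) = 25.352000
  f'(1.800000) = 26.520000
  x_1 = 1.800000 - 25.352000/26.520000 = 0.844042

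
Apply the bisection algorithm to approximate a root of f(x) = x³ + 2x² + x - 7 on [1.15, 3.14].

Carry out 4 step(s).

f(x) = x³ + 2x² + x - 7
Initial interval: [1.15, 3.14]

Iteration 1:
  c_1 = (1.150000 + 3.140000)/2 = 2.145000
  f(c_1) = f(2.145000) = 14.216249
  f(a) × f(c) < 0, new interval: [1.150000, 2.145000]
Iteration 2:
  c_2 = (1.150000 + 2.145000)/2 = 1.647500
  f(c_2) = f(1.647500) = 4.547750
  f(a) × f(c) < 0, new interval: [1.150000, 1.647500]
Iteration 3:
  c_3 = (1.150000 + 1.647500)/2 = 1.398750
  f(c_3) = f(1.398750) = 1.048410
  f(a) × f(c) < 0, new interval: [1.150000, 1.398750]
Iteration 4:
  c_4 = (1.150000 + 1.398750)/2 = 1.274375
  f(c_4) = f(1.274375) = -0.407936
  f(a) × f(c) ≥ 0, new interval: [1.274375, 1.398750]

After 4 iteration(s), the approximation is c_4 = 1.274375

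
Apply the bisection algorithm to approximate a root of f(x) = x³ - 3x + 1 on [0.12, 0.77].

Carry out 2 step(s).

f(x) = x³ - 3x + 1
Initial interval: [0.12, 0.77]

Iteration 1:
  c_1 = (0.120000 + 0.770000)/2 = 0.445000
  f(c_1) = f(0.445000) = -0.246879
  f(a) × f(c) < 0, new interval: [0.120000, 0.445000]
Iteration 2:
  c_2 = (0.120000 + 0.445000)/2 = 0.282500
  f(c_2) = f(0.282500) = 0.175045
  f(a) × f(c) ≥ 0, new interval: [0.282500, 0.445000]

After 2 iteration(s), the approximation is c_2 = 0.282500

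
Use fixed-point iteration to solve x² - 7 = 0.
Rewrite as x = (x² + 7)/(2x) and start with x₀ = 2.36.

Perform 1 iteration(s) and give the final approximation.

Equation: x² - 7 = 0
Fixed-point form: x = (x² + 7)/(2x)
x₀ = 2.36

x_1 = g(2.360000) = 2.663051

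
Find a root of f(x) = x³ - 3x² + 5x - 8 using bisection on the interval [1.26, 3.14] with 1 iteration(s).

f(x) = x³ - 3x² + 5x - 8
Initial interval: [1.26, 3.14]

Iteration 1:
  c_1 = (1.260000 + 3.140000)/2 = 2.200000
  f(c_1) = f(2.200000) = -0.872000
  f(a) × f(c) ≥ 0, new interval: [2.200000, 3.140000]

After 1 iteration(s), the approximation is c_1 = 2.200000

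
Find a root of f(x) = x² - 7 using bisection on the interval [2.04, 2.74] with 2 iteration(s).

f(x) = x² - 7
Initial interval: [2.04, 2.74]

Iteration 1:
  c_1 = (2.040000 + 2.740000)/2 = 2.390000
  f(c_1) = f(2.390000) = -1.287900
  f(a) × f(c) ≥ 0, new interval: [2.390000, 2.740000]
Iteration 2:
  c_2 = (2.390000 + 2.740000)/2 = 2.565000
  f(c_2) = f(2.565000) = -0.420775
  f(a) × f(c) ≥ 0, new interval: [2.565000, 2.740000]

After 2 iteration(s), the approximation is c_2 = 2.565000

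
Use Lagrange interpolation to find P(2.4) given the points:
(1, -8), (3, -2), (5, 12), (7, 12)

Lagrange interpolation formula:
P(x) = Σ yᵢ × Lᵢ(x)
where Lᵢ(x) = Π_{j≠i} (x - xⱼ)/(xᵢ - xⱼ)

L_0(2.4) = (2.4 - 3)/(1 - 3) × (2.4 - 5)/(1 - 5) × (2.4 - 7)/(1 - 7) = 0.149500
L_1(2.4) = (2.4 - 1)/(3 - 1) × (2.4 - 5)/(3 - 5) × (2.4 - 7)/(3 - 7) = 1.046500
L_2(2.4) = (2.4 - 1)/(5 - 1) × (2.4 - 3)/(5 - 3) × (2.4 - 7)/(5 - 7) = -0.241500
L_3(2.4) = (2.4 - 1)/(7 - 1) × (2.4 - 3)/(7 - 3) × (2.4 - 5)/(7 - 5) = 0.045500

P(2.4) = (-8)×L_0(2.4) + (-2)×L_1(2.4) + 12×L_2(2.4) + 12×L_3(2.4)
P(2.4) = -5.641000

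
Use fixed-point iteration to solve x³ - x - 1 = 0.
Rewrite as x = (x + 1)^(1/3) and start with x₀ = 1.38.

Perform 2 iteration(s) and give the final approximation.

Equation: x³ - x - 1 = 0
Fixed-point form: x = (x + 1)^(1/3)
x₀ = 1.38

x_1 = g(1.380000) = 1.335136
x_2 = g(1.335136) = 1.326694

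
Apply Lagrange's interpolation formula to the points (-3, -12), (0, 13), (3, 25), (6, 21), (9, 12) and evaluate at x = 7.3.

Lagrange interpolation formula:
P(x) = Σ yᵢ × Lᵢ(x)
where Lᵢ(x) = Π_{j≠i} (x - xⱼ)/(xᵢ - xⱼ)

L_0(7.3) = (7.3 - 0)/(-3 - 0) × (7.3 - 3)/(-3 - 3) × (7.3 - 6)/(-3 - 6) × (7.3 - 9)/(-3 - 9) = -0.035685
L_1(7.3) = (7.3 - (-3))/(0 - (-3)) × (7.3 - 3)/(0 - 3) × (7.3 - 6)/(0 - 6) × (7.3 - 9)/(0 - 9) = 0.201401
L_2(7.3) = (7.3 - (-3))/(3 - (-3)) × (7.3 - 0)/(3 - 0) × (7.3 - 6)/(3 - 6) × (7.3 - 9)/(3 - 9) = -0.512870
L_3(7.3) = (7.3 - (-3))/(6 - (-3)) × (7.3 - 0)/(6 - 0) × (7.3 - 3)/(6 - 3) × (7.3 - 9)/(6 - 9) = 1.130944
L_4(7.3) = (7.3 - (-3))/(9 - (-3)) × (7.3 - 0)/(9 - 0) × (7.3 - 3)/(9 - 3) × (7.3 - 6)/(9 - 6) = 0.216210

P(7.3) = (-12)×L_0(7.3) + 13×L_1(7.3) + 25×L_2(7.3) + 21×L_3(7.3) + 12×L_4(7.3)
P(7.3) = 16.569032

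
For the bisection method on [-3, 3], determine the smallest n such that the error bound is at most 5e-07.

We need (b-a)/2^n ≤ 5e-07
(3 - (-3))/2^n ≤ 5e-07
6/2^n ≤ 5e-07
2^n ≥ 12000000
n ≥ log₂(12000000) = 23.52
n ≥ 24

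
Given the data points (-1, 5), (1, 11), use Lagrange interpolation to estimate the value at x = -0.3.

Lagrange interpolation formula:
P(x) = Σ yᵢ × Lᵢ(x)
where Lᵢ(x) = Π_{j≠i} (x - xⱼ)/(xᵢ - xⱼ)

L_0(-0.3) = (-0.3 - 1)/(-1 - 1) = 0.650000
L_1(-0.3) = (-0.3 - (-1))/(1 - (-1)) = 0.350000

P(-0.3) = 5×L_0(-0.3) + 11×L_1(-0.3)
P(-0.3) = 7.100000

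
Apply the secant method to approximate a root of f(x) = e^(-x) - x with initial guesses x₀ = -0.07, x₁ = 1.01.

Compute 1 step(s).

f(x) = e^(-x) - x
x₀ = -0.07, x₁ = 1.01

Secant formula: x_{n+1} = x_n - f(x_n)(x_n - x_{n-1})/(f(x_n) - f(x_{n-1}))

Iteration 1:
  f(-0.070000) = 1.142508
  f(1.010000) = -0.645781
  x_2 = 1.010000 - (-0.645781)×(1.010000 - (-0.070000))/(-0.645781 - 1.142508)
       = 0.619994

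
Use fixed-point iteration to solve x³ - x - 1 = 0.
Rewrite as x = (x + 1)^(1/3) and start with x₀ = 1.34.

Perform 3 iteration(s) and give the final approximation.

Equation: x³ - x - 1 = 0
Fixed-point form: x = (x + 1)^(1/3)
x₀ = 1.34

x_1 = g(1.340000) = 1.327614
x_2 = g(1.327614) = 1.325268
x_3 = g(1.325268) = 1.324822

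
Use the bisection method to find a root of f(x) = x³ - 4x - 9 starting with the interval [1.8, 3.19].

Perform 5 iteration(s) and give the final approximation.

f(x) = x³ - 4x - 9
Initial interval: [1.8, 3.19]

Iteration 1:
  c_1 = (1.800000 + 3.190000)/2 = 2.495000
  f(c_1) = f(2.495000) = -3.448563
  f(a) × f(c) ≥ 0, new interval: [2.495000, 3.190000]
Iteration 2:
  c_2 = (2.495000 + 3.190000)/2 = 2.842500
  f(c_2) = f(2.842500) = 2.596849
  f(a) × f(c) < 0, new interval: [2.495000, 2.842500]
Iteration 3:
  c_3 = (2.495000 + 2.842500)/2 = 2.668750
  f(c_3) = f(2.668750) = -0.667558
  f(a) × f(c) ≥ 0, new interval: [2.668750, 2.842500]
Iteration 4:
  c_4 = (2.668750 + 2.842500)/2 = 2.755625
  f(c_4) = f(2.755625) = 0.902253
  f(a) × f(c) < 0, new interval: [2.668750, 2.755625]
Iteration 5:
  c_5 = (2.668750 + 2.755625)/2 = 2.712188
  f(c_5) = f(2.712188) = 0.101996
  f(a) × f(c) < 0, new interval: [2.668750, 2.712188]

After 5 iteration(s), the approximation is c_5 = 2.712188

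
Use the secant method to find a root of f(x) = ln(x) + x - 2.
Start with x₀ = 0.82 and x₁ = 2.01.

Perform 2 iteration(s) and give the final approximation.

f(x) = ln(x) + x - 2
x₀ = 0.82, x₁ = 2.01

Secant formula: x_{n+1} = x_n - f(x_n)(x_n - x_{n-1})/(f(x_n) - f(x_{n-1}))

Iteration 1:
  f(0.820000) = -1.378451
  f(2.010000) = 0.708135
  x_2 = 2.010000 - 0.708135×(2.010000 - 0.820000)/(0.708135 - (-1.378451))
       = 1.606144
Iteration 2:
  f(2.010000) = 0.708135
  f(1.606144) = 0.079980
  x_3 = 1.606144 - 0.079980×(1.606144 - 2.010000)/(0.079980 - 0.708135)
       = 1.554723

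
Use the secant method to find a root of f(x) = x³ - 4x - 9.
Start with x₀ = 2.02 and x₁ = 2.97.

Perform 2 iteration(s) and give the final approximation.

f(x) = x³ - 4x - 9
x₀ = 2.02, x₁ = 2.97

Secant formula: x_{n+1} = x_n - f(x_n)(x_n - x_{n-1})/(f(x_n) - f(x_{n-1}))

Iteration 1:
  f(2.020000) = -8.837592
  f(2.970000) = 5.318073
  x_2 = 2.970000 - 5.318073×(2.970000 - 2.020000)/(5.318073 - (-8.837592))
       = 2.613099
Iteration 2:
  f(2.970000) = 5.318073
  f(2.613099) = -1.609406
  x_3 = 2.613099 - (-1.609406)×(2.613099 - 2.970000)/(-1.609406 - 5.318073)
       = 2.696015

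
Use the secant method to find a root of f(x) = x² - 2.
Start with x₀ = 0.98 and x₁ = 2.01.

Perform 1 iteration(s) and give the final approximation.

f(x) = x² - 2
x₀ = 0.98, x₁ = 2.01

Secant formula: x_{n+1} = x_n - f(x_n)(x_n - x_{n-1})/(f(x_n) - f(x_{n-1}))

Iteration 1:
  f(0.980000) = -1.039600
  f(2.010000) = 2.040100
  x_2 = 2.010000 - 2.040100×(2.010000 - 0.980000)/(2.040100 - (-1.039600))
       = 1.327692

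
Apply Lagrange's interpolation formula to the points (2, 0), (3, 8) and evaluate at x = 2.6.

Lagrange interpolation formula:
P(x) = Σ yᵢ × Lᵢ(x)
where Lᵢ(x) = Π_{j≠i} (x - xⱼ)/(xᵢ - xⱼ)

L_0(2.6) = (2.6 - 3)/(2 - 3) = 0.400000
L_1(2.6) = (2.6 - 2)/(3 - 2) = 0.600000

P(2.6) = 0×L_0(2.6) + 8×L_1(2.6)
P(2.6) = 4.800000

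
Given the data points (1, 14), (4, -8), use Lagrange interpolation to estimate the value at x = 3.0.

Lagrange interpolation formula:
P(x) = Σ yᵢ × Lᵢ(x)
where Lᵢ(x) = Π_{j≠i} (x - xⱼ)/(xᵢ - xⱼ)

L_0(3.0) = (3.0 - 4)/(1 - 4) = 0.333333
L_1(3.0) = (3.0 - 1)/(4 - 1) = 0.666667

P(3.0) = 14×L_0(3.0) + (-8)×L_1(3.0)
P(3.0) = -0.666667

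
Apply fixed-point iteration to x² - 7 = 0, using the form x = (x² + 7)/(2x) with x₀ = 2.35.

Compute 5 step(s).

Equation: x² - 7 = 0
Fixed-point form: x = (x² + 7)/(2x)
x₀ = 2.35

x_1 = g(2.350000) = 2.664362
x_2 = g(2.664362) = 2.645816
x_3 = g(2.645816) = 2.645751
x_4 = g(2.645751) = 2.645751
x_5 = g(2.645751) = 2.645751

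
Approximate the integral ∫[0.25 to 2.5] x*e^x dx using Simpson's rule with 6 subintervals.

f(x) = x*e^x
a = 0.25, b = 2.5, n = 6
h = (b - a)/n = 0.375000

Simpson's rule: (h/3)[f(x₀) + 4f(x₁) + 2f(x₂) + ... + f(xₙ)]

x_0 = 0.2500, f(x_0) = 0.321006, coefficient = 1
x_1 = 0.6250, f(x_1) = 1.167654, coefficient = 4
x_2 = 1.0000, f(x_2) = 2.718282, coefficient = 2
x_3 = 1.3750, f(x_3) = 5.438230, coefficient = 4
x_4 = 1.7500, f(x_4) = 10.070555, coefficient = 2
x_5 = 2.1250, f(x_5) = 17.792407, coefficient = 4
x_6 = 2.5000, f(x_6) = 30.456235, coefficient = 1

I ≈ (0.375000/3) × 153.948080 = 19.243510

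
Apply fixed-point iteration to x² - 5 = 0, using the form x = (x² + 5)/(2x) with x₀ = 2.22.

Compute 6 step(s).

Equation: x² - 5 = 0
Fixed-point form: x = (x² + 5)/(2x)
x₀ = 2.22

x_1 = g(2.220000) = 2.236126
x_2 = g(2.236126) = 2.236068
x_3 = g(2.236068) = 2.236068
x_4 = g(2.236068) = 2.236068
x_5 = g(2.236068) = 2.236068
x_6 = g(2.236068) = 2.236068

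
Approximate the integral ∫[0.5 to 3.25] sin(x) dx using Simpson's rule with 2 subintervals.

f(x) = sin(x)
a = 0.5, b = 3.25, n = 2
h = (b - a)/n = 1.375000

Simpson's rule: (h/3)[f(x₀) + 4f(x₁) + 2f(x₂) + ... + f(xₙ)]

x_0 = 0.5000, f(x_0) = 0.479426, coefficient = 1
x_1 = 1.8750, f(x_1) = 0.954086, coefficient = 4
x_2 = 3.2500, f(x_2) = -0.108195, coefficient = 1

I ≈ (1.375000/3) × 4.187574 = 1.919305
Exact value: 1.871712
Error: 0.047592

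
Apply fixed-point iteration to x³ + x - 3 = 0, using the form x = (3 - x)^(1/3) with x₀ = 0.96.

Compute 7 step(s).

Equation: x³ + x - 3 = 0
Fixed-point form: x = (3 - x)^(1/3)
x₀ = 0.96

x_1 = g(0.960000) = 1.268265
x_2 = g(1.268265) = 1.200864
x_3 = g(1.200864) = 1.216246
x_4 = g(1.216246) = 1.212770
x_5 = g(1.212770) = 1.213557
x_6 = g(1.213557) = 1.213379
x_7 = g(1.213379) = 1.213419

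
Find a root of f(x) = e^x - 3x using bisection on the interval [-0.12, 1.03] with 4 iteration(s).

f(x) = e^x - 3x
Initial interval: [-0.12, 1.03]

Iteration 1:
  c_1 = (-0.120000 + 1.030000)/2 = 0.455000
  f(c_1) = f(0.455000) = 0.211173
  f(a) × f(c) ≥ 0, new interval: [0.455000, 1.030000]
Iteration 2:
  c_2 = (0.455000 + 1.030000)/2 = 0.742500
  f(c_2) = f(0.742500) = -0.126318
  f(a) × f(c) < 0, new interval: [0.455000, 0.742500]
Iteration 3:
  c_3 = (0.455000 + 0.742500)/2 = 0.598750
  f(c_3) = f(0.598750) = 0.023593
  f(a) × f(c) ≥ 0, new interval: [0.598750, 0.742500]
Iteration 4:
  c_4 = (0.598750 + 0.742500)/2 = 0.670625
  f(c_4) = f(0.670625) = -0.056416
  f(a) × f(c) < 0, new interval: [0.598750, 0.670625]

After 4 iteration(s), the approximation is c_4 = 0.670625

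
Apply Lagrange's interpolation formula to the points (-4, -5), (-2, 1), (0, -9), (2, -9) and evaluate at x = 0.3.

Lagrange interpolation formula:
P(x) = Σ yᵢ × Lᵢ(x)
where Lᵢ(x) = Π_{j≠i} (x - xⱼ)/(xᵢ - xⱼ)

L_0(0.3) = (0.3 - (-2))/(-4 - (-2)) × (0.3 - 0)/(-4 - 0) × (0.3 - 2)/(-4 - 2) = 0.024437
L_1(0.3) = (0.3 - (-4))/(-2 - (-4)) × (0.3 - 0)/(-2 - 0) × (0.3 - 2)/(-2 - 2) = -0.137062
L_2(0.3) = (0.3 - (-4))/(0 - (-4)) × (0.3 - (-2))/(0 - (-2)) × (0.3 - 2)/(0 - 2) = 1.050812
L_3(0.3) = (0.3 - (-4))/(2 - (-4)) × (0.3 - (-2))/(2 - (-2)) × (0.3 - 0)/(2 - 0) = 0.061812

P(0.3) = (-5)×L_0(0.3) + 1×L_1(0.3) + (-9)×L_2(0.3) + (-9)×L_3(0.3)
P(0.3) = -10.272875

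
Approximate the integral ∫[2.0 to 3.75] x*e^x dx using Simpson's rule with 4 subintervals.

f(x) = x*e^x
a = 2.0, b = 3.75, n = 4
h = (b - a)/n = 0.437500

Simpson's rule: (h/3)[f(x₀) + 4f(x₁) + 2f(x₂) + ... + f(xₙ)]

x_0 = 2.0000, f(x_0) = 14.778112, coefficient = 1
x_1 = 2.4375, f(x_1) = 27.895710, coefficient = 4
x_2 = 2.8750, f(x_2) = 50.960594, coefficient = 2
x_3 = 3.3125, f(x_3) = 90.940295, coefficient = 4
x_4 = 3.7500, f(x_4) = 159.454058, coefficient = 1

I ≈ (0.437500/3) × 751.497379 = 109.593368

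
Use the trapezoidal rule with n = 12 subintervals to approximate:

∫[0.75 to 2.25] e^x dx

f(x) = e^x
a = 0.75, b = 2.25, n = 12
h = (b - a)/n = 0.125000

Trapezoidal rule: (h/2)[f(x₀) + 2f(x₁) + 2f(x₂) + ... + f(xₙ)]

x_0 = 0.7500, f(x_0) = 2.117000, coefficient = 1
x_1 = 0.8750, f(x_1) = 2.398875, coefficient = 2
x_2 = 1.0000, f(x_2) = 2.718282, coefficient = 2
x_3 = 1.1250, f(x_3) = 3.080217, coefficient = 2
x_4 = 1.2500, f(x_4) = 3.490343, coefficient = 2
x_5 = 1.3750, f(x_5) = 3.955077, coefficient = 2
x_6 = 1.5000, f(x_6) = 4.481689, coefficient = 2
x_7 = 1.6250, f(x_7) = 5.078419, coefficient = 2
x_8 = 1.7500, f(x_8) = 5.754603, coefficient = 2
x_9 = 1.8750, f(x_9) = 6.520819, coefficient = 2
x_10 = 2.0000, f(x_10) = 7.389056, coefficient = 2
x_11 = 2.1250, f(x_11) = 8.372897, coefficient = 2
x_12 = 2.2500, f(x_12) = 9.487736, coefficient = 1

I ≈ (0.125000/2) × 118.085290 = 7.380331
Exact value: 7.370736
Error: 0.009595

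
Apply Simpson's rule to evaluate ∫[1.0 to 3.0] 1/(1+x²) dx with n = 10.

f(x) = 1/(1+x²)
a = 1.0, b = 3.0, n = 10
h = (b - a)/n = 0.200000

Simpson's rule: (h/3)[f(x₀) + 4f(x₁) + 2f(x₂) + ... + f(xₙ)]

x_0 = 1.0000, f(x_0) = 0.500000, coefficient = 1
x_1 = 1.2000, f(x_1) = 0.409836, coefficient = 4
x_2 = 1.4000, f(x_2) = 0.337838, coefficient = 2
x_3 = 1.6000, f(x_3) = 0.280899, coefficient = 4
x_4 = 1.8000, f(x_4) = 0.235849, coefficient = 2
x_5 = 2.0000, f(x_5) = 0.200000, coefficient = 4
x_6 = 2.2000, f(x_6) = 0.171233, coefficient = 2
x_7 = 2.4000, f(x_7) = 0.147929, coefficient = 4
x_8 = 2.6000, f(x_8) = 0.128866, coefficient = 2
x_9 = 2.8000, f(x_9) = 0.113122, coefficient = 4
x_10 = 3.0000, f(x_10) = 0.100000, coefficient = 1

I ≈ (0.200000/3) × 6.954716 = 0.463648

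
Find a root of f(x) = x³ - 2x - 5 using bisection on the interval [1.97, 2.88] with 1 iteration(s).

f(x) = x³ - 2x - 5
Initial interval: [1.97, 2.88]

Iteration 1:
  c_1 = (1.970000 + 2.880000)/2 = 2.425000
  f(c_1) = f(2.425000) = 4.410516
  f(a) × f(c) < 0, new interval: [1.970000, 2.425000]

After 1 iteration(s), the approximation is c_1 = 2.425000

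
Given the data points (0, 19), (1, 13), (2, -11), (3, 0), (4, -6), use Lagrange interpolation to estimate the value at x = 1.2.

Lagrange interpolation formula:
P(x) = Σ yᵢ × Lᵢ(x)
where Lᵢ(x) = Π_{j≠i} (x - xⱼ)/(xᵢ - xⱼ)

L_0(1.2) = (1.2 - 1)/(0 - 1) × (1.2 - 2)/(0 - 2) × (1.2 - 3)/(0 - 3) × (1.2 - 4)/(0 - 4) = -0.033600
L_1(1.2) = (1.2 - 0)/(1 - 0) × (1.2 - 2)/(1 - 2) × (1.2 - 3)/(1 - 3) × (1.2 - 4)/(1 - 4) = 0.806400
L_2(1.2) = (1.2 - 0)/(2 - 0) × (1.2 - 1)/(2 - 1) × (1.2 - 3)/(2 - 3) × (1.2 - 4)/(2 - 4) = 0.302400
L_3(1.2) = (1.2 - 0)/(3 - 0) × (1.2 - 1)/(3 - 1) × (1.2 - 2)/(3 - 2) × (1.2 - 4)/(3 - 4) = -0.089600
L_4(1.2) = (1.2 - 0)/(4 - 0) × (1.2 - 1)/(4 - 1) × (1.2 - 2)/(4 - 2) × (1.2 - 3)/(4 - 3) = 0.014400

P(1.2) = 19×L_0(1.2) + 13×L_1(1.2) + (-11)×L_2(1.2) + 0×L_3(1.2) + (-6)×L_4(1.2)
P(1.2) = 6.432000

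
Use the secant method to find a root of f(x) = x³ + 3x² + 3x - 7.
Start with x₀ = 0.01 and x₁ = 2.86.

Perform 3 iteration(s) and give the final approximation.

f(x) = x³ + 3x² + 3x - 7
x₀ = 0.01, x₁ = 2.86

Secant formula: x_{n+1} = x_n - f(x_n)(x_n - x_{n-1})/(f(x_n) - f(x_{n-1}))

Iteration 1:
  f(0.010000) = -6.969699
  f(2.860000) = 49.512456
  x_2 = 2.860000 - 49.512456×(2.860000 - 0.010000)/(49.512456 - (-6.969699))
       = 0.361680
Iteration 2:
  f(2.860000) = 49.512456
  f(0.361680) = -5.475211
  x_3 = 0.361680 - (-5.475211)×(0.361680 - 2.860000)/(-5.475211 - 49.512456)
       = 0.610442
Iteration 3:
  f(0.361680) = -5.475211
  f(0.610442) = -3.823283
  x_4 = 0.610442 - (-3.823283)×(0.610442 - 0.361680)/(-3.823283 - (-5.475211))
       = 1.186185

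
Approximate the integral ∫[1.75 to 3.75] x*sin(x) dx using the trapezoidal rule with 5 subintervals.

f(x) = x*sin(x)
a = 1.75, b = 3.75, n = 5
h = (b - a)/n = 0.400000

Trapezoidal rule: (h/2)[f(x₀) + 2f(x₁) + 2f(x₂) + ... + f(xₙ)]

x_0 = 1.7500, f(x_0) = 1.721975, coefficient = 1
x_1 = 2.1500, f(x_1) = 1.799332, coefficient = 2
x_2 = 2.5500, f(x_2) = 1.422093, coefficient = 2
x_3 = 2.9500, f(x_3) = 0.561747, coefficient = 2
x_4 = 3.3500, f(x_4) = -0.693122, coefficient = 2
x_5 = 3.7500, f(x_5) = -2.143355, coefficient = 1

I ≈ (0.400000/2) × 5.758723 = 1.151745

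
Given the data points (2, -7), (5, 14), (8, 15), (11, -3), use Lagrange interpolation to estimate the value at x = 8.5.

Lagrange interpolation formula:
P(x) = Σ yᵢ × Lᵢ(x)
where Lᵢ(x) = Π_{j≠i} (x - xⱼ)/(xᵢ - xⱼ)

L_0(8.5) = (8.5 - 5)/(2 - 5) × (8.5 - 8)/(2 - 8) × (8.5 - 11)/(2 - 11) = 0.027006
L_1(8.5) = (8.5 - 2)/(5 - 2) × (8.5 - 8)/(5 - 8) × (8.5 - 11)/(5 - 11) = -0.150463
L_2(8.5) = (8.5 - 2)/(8 - 2) × (8.5 - 5)/(8 - 5) × (8.5 - 11)/(8 - 11) = 1.053241
L_3(8.5) = (8.5 - 2)/(11 - 2) × (8.5 - 5)/(11 - 5) × (8.5 - 8)/(11 - 8) = 0.070216

P(8.5) = (-7)×L_0(8.5) + 14×L_1(8.5) + 15×L_2(8.5) + (-3)×L_3(8.5)
P(8.5) = 13.292438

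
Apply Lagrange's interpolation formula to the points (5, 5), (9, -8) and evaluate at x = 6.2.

Lagrange interpolation formula:
P(x) = Σ yᵢ × Lᵢ(x)
where Lᵢ(x) = Π_{j≠i} (x - xⱼ)/(xᵢ - xⱼ)

L_0(6.2) = (6.2 - 9)/(5 - 9) = 0.700000
L_1(6.2) = (6.2 - 5)/(9 - 5) = 0.300000

P(6.2) = 5×L_0(6.2) + (-8)×L_1(6.2)
P(6.2) = 1.100000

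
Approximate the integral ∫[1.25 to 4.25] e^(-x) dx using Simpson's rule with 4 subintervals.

f(x) = e^(-x)
a = 1.25, b = 4.25, n = 4
h = (b - a)/n = 0.750000

Simpson's rule: (h/3)[f(x₀) + 4f(x₁) + 2f(x₂) + ... + f(xₙ)]

x_0 = 1.2500, f(x_0) = 0.286505, coefficient = 1
x_1 = 2.0000, f(x_1) = 0.135335, coefficient = 4
x_2 = 2.7500, f(x_2) = 0.063928, coefficient = 2
x_3 = 3.5000, f(x_3) = 0.030197, coefficient = 4
x_4 = 4.2500, f(x_4) = 0.014264, coefficient = 1

I ≈ (0.750000/3) × 1.090755 = 0.272689
Exact value: 0.272241
Error: 0.000448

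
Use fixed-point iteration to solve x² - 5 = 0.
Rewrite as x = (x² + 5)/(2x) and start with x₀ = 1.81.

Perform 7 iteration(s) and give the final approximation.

Equation: x² - 5 = 0
Fixed-point form: x = (x² + 5)/(2x)
x₀ = 1.81

x_1 = g(1.810000) = 2.286215
x_2 = g(2.286215) = 2.236618
x_3 = g(2.236618) = 2.236068
x_4 = g(2.236068) = 2.236068
x_5 = g(2.236068) = 2.236068
x_6 = g(2.236068) = 2.236068
x_7 = g(2.236068) = 2.236068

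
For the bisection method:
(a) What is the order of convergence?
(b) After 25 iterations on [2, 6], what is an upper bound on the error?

(a) Bisection has linear (order 1) convergence; the error is halved each step.

(b) Error bound = (b-a)/2^n = (6 - 2)/2^{25}
    = 4/2^{25}

(a) 1 (linear); (b) error ≤ 1.19e-07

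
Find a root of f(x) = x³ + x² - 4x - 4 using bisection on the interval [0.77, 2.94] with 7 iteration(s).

f(x) = x³ + x² - 4x - 4
Initial interval: [0.77, 2.94]

Iteration 1:
  c_1 = (0.770000 + 2.940000)/2 = 1.855000
  f(c_1) = f(1.855000) = -1.595874
  f(a) × f(c) ≥ 0, new interval: [1.855000, 2.940000]
Iteration 2:
  c_2 = (1.855000 + 2.940000)/2 = 2.397500
  f(c_2) = f(2.397500) = 5.938851
  f(a) × f(c) < 0, new interval: [1.855000, 2.397500]
Iteration 3:
  c_3 = (1.855000 + 2.397500)/2 = 2.126250
  f(c_3) = f(2.126250) = 1.628586
  f(a) × f(c) < 0, new interval: [1.855000, 2.126250]
Iteration 4:
  c_4 = (1.855000 + 2.126250)/2 = 1.990625
  f(c_4) = f(1.990625) = -0.111886
  f(a) × f(c) ≥ 0, new interval: [1.990625, 2.126250]
Iteration 5:
  c_5 = (1.990625 + 2.126250)/2 = 2.058437
  f(c_5) = f(2.058437) = 0.725354
  f(a) × f(c) < 0, new interval: [1.990625, 2.058437]
Iteration 6:
  c_6 = (1.990625 + 2.058437)/2 = 2.024531
  f(c_6) = f(2.024531) = 0.298602
  f(a) × f(c) < 0, new interval: [1.990625, 2.024531]
Iteration 7:
  c_7 = (1.990625 + 2.024531)/2 = 2.007578
  f(c_7) = f(2.007578) = 0.091340
  f(a) × f(c) < 0, new interval: [1.990625, 2.007578]

After 7 iteration(s), the approximation is c_7 = 2.007578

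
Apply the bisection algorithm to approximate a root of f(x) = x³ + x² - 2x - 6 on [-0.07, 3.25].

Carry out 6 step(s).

f(x) = x³ + x² - 2x - 6
Initial interval: [-0.07, 3.25]

Iteration 1:
  c_1 = (-0.070000 + 3.250000)/2 = 1.590000
  f(c_1) = f(1.590000) = -2.632221
  f(a) × f(c) ≥ 0, new interval: [1.590000, 3.250000]
Iteration 2:
  c_2 = (1.590000 + 3.250000)/2 = 2.420000
  f(c_2) = f(2.420000) = 9.188888
  f(a) × f(c) < 0, new interval: [1.590000, 2.420000]
Iteration 3:
  c_3 = (1.590000 + 2.420000)/2 = 2.005000
  f(c_3) = f(2.005000) = 2.070175
  f(a) × f(c) < 0, new interval: [1.590000, 2.005000]
Iteration 4:
  c_4 = (1.590000 + 2.005000)/2 = 1.797500
  f(c_4) = f(1.797500) = -0.556260
  f(a) × f(c) ≥ 0, new interval: [1.797500, 2.005000]
Iteration 5:
  c_5 = (1.797500 + 2.005000)/2 = 1.901250
  f(c_5) = f(1.901250) = 0.684798
  f(a) × f(c) < 0, new interval: [1.797500, 1.901250]
Iteration 6:
  c_6 = (1.797500 + 1.901250)/2 = 1.849375
  f(c_6) = f(1.849375) = 0.046648
  f(a) × f(c) < 0, new interval: [1.797500, 1.849375]

After 6 iteration(s), the approximation is c_6 = 1.849375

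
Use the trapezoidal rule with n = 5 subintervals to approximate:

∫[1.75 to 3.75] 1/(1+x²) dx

f(x) = 1/(1+x²)
a = 1.75, b = 3.75, n = 5
h = (b - a)/n = 0.400000

Trapezoidal rule: (h/2)[f(x₀) + 2f(x₁) + 2f(x₂) + ... + f(xₙ)]

x_0 = 1.7500, f(x_0) = 0.246154, coefficient = 1
x_1 = 2.1500, f(x_1) = 0.177857, coefficient = 2
x_2 = 2.5500, f(x_2) = 0.133289, coefficient = 2
x_3 = 2.9500, f(x_3) = 0.103066, coefficient = 2
x_4 = 3.3500, f(x_4) = 0.081816, coefficient = 2
x_5 = 3.7500, f(x_5) = 0.066390, coefficient = 1

I ≈ (0.400000/2) × 1.304600 = 0.260920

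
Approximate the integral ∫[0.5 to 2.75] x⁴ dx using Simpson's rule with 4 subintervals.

f(x) = x⁴
a = 0.5, b = 2.75, n = 4
h = (b - a)/n = 0.562500

Simpson's rule: (h/3)[f(x₀) + 4f(x₁) + 2f(x₂) + ... + f(xₙ)]

x_0 = 0.5000, f(x_0) = 0.062500, coefficient = 1
x_1 = 1.0625, f(x_1) = 1.274429, coefficient = 4
x_2 = 1.6250, f(x_2) = 6.972900, coefficient = 2
x_3 = 2.1875, f(x_3) = 22.897720, coefficient = 4
x_4 = 2.7500, f(x_4) = 57.191406, coefficient = 1

I ≈ (0.562500/3) × 167.888306 = 31.479057
Exact value: 31.449023
Error: 0.030034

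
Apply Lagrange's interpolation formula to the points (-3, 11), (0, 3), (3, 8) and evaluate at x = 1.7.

Lagrange interpolation formula:
P(x) = Σ yᵢ × Lᵢ(x)
where Lᵢ(x) = Π_{j≠i} (x - xⱼ)/(xᵢ - xⱼ)

L_0(1.7) = (1.7 - 0)/(-3 - 0) × (1.7 - 3)/(-3 - 3) = -0.122778
L_1(1.7) = (1.7 - (-3))/(0 - (-3)) × (1.7 - 3)/(0 - 3) = 0.678889
L_2(1.7) = (1.7 - (-3))/(3 - (-3)) × (1.7 - 0)/(3 - 0) = 0.443889

P(1.7) = 11×L_0(1.7) + 3×L_1(1.7) + 8×L_2(1.7)
P(1.7) = 4.237222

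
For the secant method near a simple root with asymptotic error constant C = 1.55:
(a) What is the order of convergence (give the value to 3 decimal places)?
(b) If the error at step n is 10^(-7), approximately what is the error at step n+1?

(a) Secant method has superlinear convergence with order φ = (1+√5)/2 ≈ 1.618.
    This means |e_{n+1}| ≈ C|e_n|^1.618.

(b) With |e_n| = 10^(-7) and C = 1.55:
    |e_{n+1}| ≈ 1.55 × (10^(-7))^1.618 = 1.55 × 10^(-11.33)

(a) ≈ 1.618 (golden ratio); (b) |e_{n+1}| ≈ 7.313e-12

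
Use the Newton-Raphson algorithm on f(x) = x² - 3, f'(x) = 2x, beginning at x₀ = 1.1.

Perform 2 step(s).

f(x) = x² - 3
f'(x) = 2x
x₀ = 1.1

Newton-Raphson formula: x_{n+1} = x_n - f(x_n)/f'(x_n)

Iteration 1:
  f(1.100000) = -1.790000
  f'(1.100000) = 2.200000
  x_1 = 1.100000 - (-1.790000)/2.200000 = 1.913636
Iteration 2:
  f(1.913636) = 0.662004
  f'(1.913636) = 3.827273
  x_2 = 1.913636 - 0.662004/3.827273 = 1.740666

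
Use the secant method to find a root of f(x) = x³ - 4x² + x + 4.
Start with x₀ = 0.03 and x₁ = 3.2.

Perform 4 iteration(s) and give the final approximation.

f(x) = x³ - 4x² + x + 4
x₀ = 0.03, x₁ = 3.2

Secant formula: x_{n+1} = x_n - f(x_n)(x_n - x_{n-1})/(f(x_n) - f(x_{n-1}))

Iteration 1:
  f(0.030000) = 4.026427
  f(3.200000) = -0.992000
  x_2 = 3.200000 - (-0.992000)×(3.200000 - 0.030000)/(-0.992000 - 4.026427)
       = 2.573381
Iteration 2:
  f(3.200000) = -0.992000
  f(2.573381) = -2.874103
  x_3 = 2.573381 - (-2.874103)×(2.573381 - 3.200000)/(-2.874103 - (-0.992000))
       = 3.530272
Iteration 3:
  f(2.573381) = -2.874103
  f(3.530272) = 1.676135
  x_4 = 3.530272 - 1.676135×(3.530272 - 2.573381)/(1.676135 - (-2.874103))
       = 3.177790
Iteration 4:
  f(3.530272) = 1.676135
  f(3.177790) = -1.125175
  x_5 = 3.177790 - (-1.125175)×(3.177790 - 3.530272)/(-1.125175 - 1.676135)
       = 3.319368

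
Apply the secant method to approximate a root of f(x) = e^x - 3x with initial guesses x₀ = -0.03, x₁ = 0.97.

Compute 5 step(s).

f(x) = e^x - 3x
x₀ = -0.03, x₁ = 0.97

Secant formula: x_{n+1} = x_n - f(x_n)(x_n - x_{n-1})/(f(x_n) - f(x_{n-1}))

Iteration 1:
  f(-0.030000) = 1.060446
  f(0.970000) = -0.272056
  x_2 = 0.970000 - (-0.272056)×(0.970000 - (-0.030000))/(-0.272056 - 1.060446)
       = 0.765831
Iteration 2:
  f(0.970000) = -0.272056
  f(0.765831) = -0.146712
  x_3 = 0.765831 - (-0.146712)×(0.765831 - 0.970000)/(-0.146712 - (-0.272056))
       = 0.526855
Iteration 3:
  f(0.765831) = -0.146712
  f(0.526855) = 0.113032
  x_4 = 0.526855 - 0.113032×(0.526855 - 0.765831)/(0.113032 - (-0.146712))
       = 0.630850
Iteration 4:
  f(0.526855) = 0.113032
  f(0.630850) = -0.013342
  x_5 = 0.630850 - (-0.013342)×(0.630850 - 0.526855)/(-0.013342 - 0.113032)
       = 0.619870
Iteration 5:
  f(0.630850) = -0.013342
  f(0.619870) = -0.000924
  x_6 = 0.619870 - (-0.000924)×(0.619870 - 0.630850)/(-0.000924 - (-0.013342))
       = 0.619053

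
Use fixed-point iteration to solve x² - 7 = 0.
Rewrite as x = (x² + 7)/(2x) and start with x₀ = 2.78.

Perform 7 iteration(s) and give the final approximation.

Equation: x² - 7 = 0
Fixed-point form: x = (x² + 7)/(2x)
x₀ = 2.78

x_1 = g(2.780000) = 2.648993
x_2 = g(2.648993) = 2.645753
x_3 = g(2.645753) = 2.645751
x_4 = g(2.645751) = 2.645751
x_5 = g(2.645751) = 2.645751
x_6 = g(2.645751) = 2.645751
x_7 = g(2.645751) = 2.645751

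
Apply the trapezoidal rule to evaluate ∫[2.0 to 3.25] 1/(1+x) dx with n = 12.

f(x) = 1/(1+x)
a = 2.0, b = 3.25, n = 12
h = (b - a)/n = 0.104167

Trapezoidal rule: (h/2)[f(x₀) + 2f(x₁) + 2f(x₂) + ... + f(xₙ)]

x_0 = 2.0000, f(x_0) = 0.333333, coefficient = 1
x_1 = 2.1042, f(x_1) = 0.322148, coefficient = 2
x_2 = 2.2083, f(x_2) = 0.311688, coefficient = 2
x_3 = 2.3125, f(x_3) = 0.301887, coefficient = 2
x_4 = 2.4167, f(x_4) = 0.292683, coefficient = 2
x_5 = 2.5208, f(x_5) = 0.284024, coefficient = 2
x_6 = 2.6250, f(x_6) = 0.275862, coefficient = 2
x_7 = 2.7292, f(x_7) = 0.268156, coefficient = 2
x_8 = 2.8333, f(x_8) = 0.260870, coefficient = 2
x_9 = 2.9375, f(x_9) = 0.253968, coefficient = 2
x_10 = 3.0417, f(x_10) = 0.247423, coefficient = 2
x_11 = 3.1458, f(x_11) = 0.241206, coefficient = 2
x_12 = 3.2500, f(x_12) = 0.235294, coefficient = 1

I ≈ (0.104167/2) × 6.688456 = 0.348357
Exact value: 0.348307
Error: 0.000050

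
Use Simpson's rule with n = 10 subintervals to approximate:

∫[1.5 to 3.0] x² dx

f(x) = x²
a = 1.5, b = 3.0, n = 10
h = (b - a)/n = 0.150000

Simpson's rule: (h/3)[f(x₀) + 4f(x₁) + 2f(x₂) + ... + f(xₙ)]

x_0 = 1.5000, f(x_0) = 2.250000, coefficient = 1
x_1 = 1.6500, f(x_1) = 2.722500, coefficient = 4
x_2 = 1.8000, f(x_2) = 3.240000, coefficient = 2
x_3 = 1.9500, f(x_3) = 3.802500, coefficient = 4
x_4 = 2.1000, f(x_4) = 4.410000, coefficient = 2
x_5 = 2.2500, f(x_5) = 5.062500, coefficient = 4
x_6 = 2.4000, f(x_6) = 5.760000, coefficient = 2
x_7 = 2.5500, f(x_7) = 6.502500, coefficient = 4
x_8 = 2.7000, f(x_8) = 7.290000, coefficient = 2
x_9 = 2.8500, f(x_9) = 8.122500, coefficient = 4
x_10 = 3.0000, f(x_10) = 9.000000, coefficient = 1

I ≈ (0.150000/3) × 157.500000 = 7.875000
Exact value: 7.875000
Error: 0.000000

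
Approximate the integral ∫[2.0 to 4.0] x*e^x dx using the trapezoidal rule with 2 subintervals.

f(x) = x*e^x
a = 2.0, b = 4.0, n = 2
h = (b - a)/n = 1.000000

Trapezoidal rule: (h/2)[f(x₀) + 2f(x₁) + 2f(x₂) + ... + f(xₙ)]

x_0 = 2.0000, f(x_0) = 14.778112, coefficient = 1
x_1 = 3.0000, f(x_1) = 60.256611, coefficient = 2
x_2 = 4.0000, f(x_2) = 218.392600, coefficient = 1

I ≈ (1.000000/2) × 353.683934 = 176.841967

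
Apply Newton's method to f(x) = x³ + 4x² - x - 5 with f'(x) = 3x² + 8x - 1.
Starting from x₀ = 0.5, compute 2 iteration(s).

f(x) = x³ + 4x² - x - 5
f'(x) = 3x² + 8x - 1
x₀ = 0.5

Newton-Raphson formula: x_{n+1} = x_n - f(x_n)/f'(x_n)

Iteration 1:
  f(0.500000) = -4.375000
  f'(0.500000) = 3.750000
  x_1 = 0.500000 - (-4.375000)/3.750000 = 1.666667
Iteration 2:
  f(1.666667) = 9.074074
  f'(1.666667) = 20.666667
  x_2 = 1.666667 - 9.074074/20.666667 = 1.227599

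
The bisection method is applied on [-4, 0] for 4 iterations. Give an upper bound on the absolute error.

Bisection error bound: |error| ≤ (b-a)/2^n
|error| ≤ (0 - (-4))/2^4 = 4/2^4
|error| ≤ 0.2500000000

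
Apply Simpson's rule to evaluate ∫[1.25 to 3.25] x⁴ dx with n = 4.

f(x) = x⁴
a = 1.25, b = 3.25, n = 4
h = (b - a)/n = 0.500000

Simpson's rule: (h/3)[f(x₀) + 4f(x₁) + 2f(x₂) + ... + f(xₙ)]

x_0 = 1.2500, f(x_0) = 2.441406, coefficient = 1
x_1 = 1.7500, f(x_1) = 9.378906, coefficient = 4
x_2 = 2.2500, f(x_2) = 25.628906, coefficient = 2
x_3 = 2.7500, f(x_3) = 57.191406, coefficient = 4
x_4 = 3.2500, f(x_4) = 111.566406, coefficient = 1

I ≈ (0.500000/3) × 431.546875 = 71.924479
Exact value: 71.907813
Error: 0.016667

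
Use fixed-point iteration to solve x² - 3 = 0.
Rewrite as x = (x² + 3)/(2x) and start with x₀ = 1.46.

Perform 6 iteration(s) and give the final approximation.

Equation: x² - 3 = 0
Fixed-point form: x = (x² + 3)/(2x)
x₀ = 1.46

x_1 = g(1.460000) = 1.757397
x_2 = g(1.757397) = 1.732234
x_3 = g(1.732234) = 1.732051
x_4 = g(1.732051) = 1.732051
x_5 = g(1.732051) = 1.732051
x_6 = g(1.732051) = 1.732051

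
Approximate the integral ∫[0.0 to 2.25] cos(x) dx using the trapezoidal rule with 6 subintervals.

f(x) = cos(x)
a = 0.0, b = 2.25, n = 6
h = (b - a)/n = 0.375000

Trapezoidal rule: (h/2)[f(x₀) + 2f(x₁) + 2f(x₂) + ... + f(xₙ)]

x_0 = 0.0000, f(x_0) = 1.000000, coefficient = 1
x_1 = 0.3750, f(x_1) = 0.930508, coefficient = 2
x_2 = 0.7500, f(x_2) = 0.731689, coefficient = 2
x_3 = 1.1250, f(x_3) = 0.431177, coefficient = 2
x_4 = 1.5000, f(x_4) = 0.070737, coefficient = 2
x_5 = 1.8750, f(x_5) = -0.299534, coefficient = 2
x_6 = 2.2500, f(x_6) = -0.628174, coefficient = 1

I ≈ (0.375000/2) × 4.100980 = 0.768934
Exact value: 0.778073
Error: 0.009139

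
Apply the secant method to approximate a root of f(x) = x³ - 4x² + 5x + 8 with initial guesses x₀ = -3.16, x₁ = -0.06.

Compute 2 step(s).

f(x) = x³ - 4x² + 5x + 8
x₀ = -3.16, x₁ = -0.06

Secant formula: x_{n+1} = x_n - f(x_n)(x_n - x_{n-1})/(f(x_n) - f(x_{n-1}))

Iteration 1:
  f(-3.160000) = -79.296896
  f(-0.060000) = 7.685384
  x_2 = -0.060000 - 7.685384×(-0.060000 - (-3.160000))/(7.685384 - (-79.296896))
       = -0.333903
Iteration 2:
  f(-0.060000) = 7.685384
  f(-0.333903) = 5.847294
  x_3 = -0.333903 - 5.847294×(-0.333903 - (-0.060000))/(5.847294 - 7.685384)
       = -1.205237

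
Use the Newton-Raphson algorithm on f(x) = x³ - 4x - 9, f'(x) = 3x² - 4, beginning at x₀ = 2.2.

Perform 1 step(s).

f(x) = x³ - 4x - 9
f'(x) = 3x² - 4
x₀ = 2.2

Newton-Raphson formula: x_{n+1} = x_n - f(x_n)/f'(x_n)

Iteration 1:
  f(2.200000) = -7.152000
  f'(2.200000) = 10.520000
  x_1 = 2.200000 - (-7.152000)/10.520000 = 2.879848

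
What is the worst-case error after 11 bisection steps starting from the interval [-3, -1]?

Bisection error bound: |error| ≤ (b-a)/2^n
|error| ≤ (-1 - (-3))/2^11 = 2/2^11
|error| ≤ 0.0009765625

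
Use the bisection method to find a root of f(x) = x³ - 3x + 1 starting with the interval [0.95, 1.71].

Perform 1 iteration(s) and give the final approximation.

f(x) = x³ - 3x + 1
Initial interval: [0.95, 1.71]

Iteration 1:
  c_1 = (0.950000 + 1.710000)/2 = 1.330000
  f(c_1) = f(1.330000) = -0.637363
  f(a) × f(c) ≥ 0, new interval: [1.330000, 1.710000]

After 1 iteration(s), the approximation is c_1 = 1.330000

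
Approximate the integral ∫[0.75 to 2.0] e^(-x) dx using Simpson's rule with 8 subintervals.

f(x) = e^(-x)
a = 0.75, b = 2.0, n = 8
h = (b - a)/n = 0.156250

Simpson's rule: (h/3)[f(x₀) + 4f(x₁) + 2f(x₂) + ... + f(xₙ)]

x_0 = 0.7500, f(x_0) = 0.472367, coefficient = 1
x_1 = 0.9062, f(x_1) = 0.404037, coefficient = 4
x_2 = 1.0625, f(x_2) = 0.345591, coefficient = 2
x_3 = 1.2188, f(x_3) = 0.295599, coefficient = 4
x_4 = 1.3750, f(x_4) = 0.252840, coefficient = 2
x_5 = 1.5312, f(x_5) = 0.216265, coefficient = 4
x_6 = 1.6875, f(x_6) = 0.184981, coefficient = 2
x_7 = 1.8438, f(x_7) = 0.158223, coefficient = 4
x_8 = 2.0000, f(x_8) = 0.135335, coefficient = 1

I ≈ (0.156250/3) × 6.471022 = 0.337032
Exact value: 0.337031
Error: 0.000001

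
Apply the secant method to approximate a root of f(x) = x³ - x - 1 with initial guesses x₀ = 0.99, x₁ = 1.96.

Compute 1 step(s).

f(x) = x³ - x - 1
x₀ = 0.99, x₁ = 1.96

Secant formula: x_{n+1} = x_n - f(x_n)(x_n - x_{n-1})/(f(x_n) - f(x_{n-1}))

Iteration 1:
  f(0.990000) = -1.019701
  f(1.960000) = 4.569536
  x_2 = 1.960000 - 4.569536×(1.960000 - 0.990000)/(4.569536 - (-1.019701))
       = 1.166967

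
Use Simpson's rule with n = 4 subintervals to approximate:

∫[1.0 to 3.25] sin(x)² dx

f(x) = sin(x)²
a = 1.0, b = 3.25, n = 4
h = (b - a)/n = 0.562500

Simpson's rule: (h/3)[f(x₀) + 4f(x₁) + 2f(x₂) + ... + f(xₙ)]

x_0 = 1.0000, f(x_0) = 0.708073, coefficient = 1
x_1 = 1.5625, f(x_1) = 0.999931, coefficient = 4
x_2 = 2.1250, f(x_2) = 0.723044, coefficient = 2
x_3 = 2.6875, f(x_3) = 0.192411, coefficient = 4
x_4 = 3.2500, f(x_4) = 0.011706, coefficient = 1

I ≈ (0.562500/3) × 6.935237 = 1.300357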